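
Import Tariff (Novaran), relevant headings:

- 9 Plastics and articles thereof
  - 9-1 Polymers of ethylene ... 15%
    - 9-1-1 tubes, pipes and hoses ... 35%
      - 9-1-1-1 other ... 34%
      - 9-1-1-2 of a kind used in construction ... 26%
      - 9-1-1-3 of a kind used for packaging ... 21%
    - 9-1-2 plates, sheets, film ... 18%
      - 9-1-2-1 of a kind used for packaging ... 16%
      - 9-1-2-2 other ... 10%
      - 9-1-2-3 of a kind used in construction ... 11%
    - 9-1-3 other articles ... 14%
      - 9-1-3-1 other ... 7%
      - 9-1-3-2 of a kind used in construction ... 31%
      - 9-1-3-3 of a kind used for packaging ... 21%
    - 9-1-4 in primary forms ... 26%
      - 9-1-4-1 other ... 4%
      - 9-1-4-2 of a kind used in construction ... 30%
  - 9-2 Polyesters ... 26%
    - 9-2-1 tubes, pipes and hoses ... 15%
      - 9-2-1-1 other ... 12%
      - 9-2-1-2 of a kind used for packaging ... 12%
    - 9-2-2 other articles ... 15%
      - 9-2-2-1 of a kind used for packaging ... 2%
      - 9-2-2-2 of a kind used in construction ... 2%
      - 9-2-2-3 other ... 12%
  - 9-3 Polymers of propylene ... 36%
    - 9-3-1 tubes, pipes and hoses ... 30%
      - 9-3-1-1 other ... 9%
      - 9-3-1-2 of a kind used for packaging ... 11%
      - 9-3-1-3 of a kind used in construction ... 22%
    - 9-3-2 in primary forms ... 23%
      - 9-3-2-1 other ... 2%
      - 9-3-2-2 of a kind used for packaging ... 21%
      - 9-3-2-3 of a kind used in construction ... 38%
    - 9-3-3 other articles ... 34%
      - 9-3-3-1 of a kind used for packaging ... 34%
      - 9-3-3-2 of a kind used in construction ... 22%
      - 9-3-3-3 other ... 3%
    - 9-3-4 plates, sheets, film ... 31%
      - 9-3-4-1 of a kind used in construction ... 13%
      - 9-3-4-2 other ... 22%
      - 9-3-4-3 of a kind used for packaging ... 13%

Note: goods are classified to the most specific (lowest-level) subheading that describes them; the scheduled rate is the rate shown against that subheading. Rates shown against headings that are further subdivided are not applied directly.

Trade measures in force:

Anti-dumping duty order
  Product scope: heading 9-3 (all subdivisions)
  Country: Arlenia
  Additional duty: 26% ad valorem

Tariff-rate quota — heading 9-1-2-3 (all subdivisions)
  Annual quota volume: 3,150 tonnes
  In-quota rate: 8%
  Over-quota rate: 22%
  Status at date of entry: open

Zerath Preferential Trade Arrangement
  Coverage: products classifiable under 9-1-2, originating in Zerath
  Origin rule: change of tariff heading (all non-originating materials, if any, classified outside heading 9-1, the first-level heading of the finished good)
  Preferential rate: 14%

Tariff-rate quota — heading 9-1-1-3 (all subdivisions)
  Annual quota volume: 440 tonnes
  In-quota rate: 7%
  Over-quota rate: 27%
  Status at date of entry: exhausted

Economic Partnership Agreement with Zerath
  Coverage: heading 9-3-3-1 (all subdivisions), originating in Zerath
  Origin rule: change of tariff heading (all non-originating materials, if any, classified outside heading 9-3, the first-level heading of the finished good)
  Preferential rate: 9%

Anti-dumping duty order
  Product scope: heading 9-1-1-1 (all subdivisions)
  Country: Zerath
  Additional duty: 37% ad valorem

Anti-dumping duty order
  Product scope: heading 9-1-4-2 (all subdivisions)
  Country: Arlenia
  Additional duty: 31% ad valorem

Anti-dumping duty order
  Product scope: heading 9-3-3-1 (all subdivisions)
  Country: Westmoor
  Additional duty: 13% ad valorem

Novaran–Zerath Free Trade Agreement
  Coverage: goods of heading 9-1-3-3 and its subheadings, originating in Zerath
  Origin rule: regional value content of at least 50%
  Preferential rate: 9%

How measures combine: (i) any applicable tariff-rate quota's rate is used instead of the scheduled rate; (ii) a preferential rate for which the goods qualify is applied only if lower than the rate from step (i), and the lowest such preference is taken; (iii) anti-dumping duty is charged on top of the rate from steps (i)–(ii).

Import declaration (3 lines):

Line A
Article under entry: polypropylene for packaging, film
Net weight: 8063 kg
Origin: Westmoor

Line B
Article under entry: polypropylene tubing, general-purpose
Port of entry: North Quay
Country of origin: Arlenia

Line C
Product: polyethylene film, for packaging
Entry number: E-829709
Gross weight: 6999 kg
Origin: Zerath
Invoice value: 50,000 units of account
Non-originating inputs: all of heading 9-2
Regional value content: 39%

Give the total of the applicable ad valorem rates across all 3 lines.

62%

Line A: polypropylene → 9-3; film → 9-3-4; for packaging → 9-3-4-3. Scheduled 13%. No special measure applies. → 13%.
Line B: polypropylene → 9-3; tubing → 9-3-1; general-purpose → 9-3-1-1. Scheduled 9%. anti-dumping (Arlenia, 9-3): +26%; total 9% + 26% = 35%. → 35%.
Line C: polyethylene → 9-1; film → 9-1-2; for packaging → 9-1-2-1. Scheduled 16%. Zerath agreement on 9-1-2: CTH met → 14% available; Zerath agreement on 9-3-3-1: 9-1-2-1 not covered; Zerath agreement on 9-1-3-3: 9-1-2-1 not covered; preferential 14%. → 14%.
Sum: 13% + 35% + 14% = 62%.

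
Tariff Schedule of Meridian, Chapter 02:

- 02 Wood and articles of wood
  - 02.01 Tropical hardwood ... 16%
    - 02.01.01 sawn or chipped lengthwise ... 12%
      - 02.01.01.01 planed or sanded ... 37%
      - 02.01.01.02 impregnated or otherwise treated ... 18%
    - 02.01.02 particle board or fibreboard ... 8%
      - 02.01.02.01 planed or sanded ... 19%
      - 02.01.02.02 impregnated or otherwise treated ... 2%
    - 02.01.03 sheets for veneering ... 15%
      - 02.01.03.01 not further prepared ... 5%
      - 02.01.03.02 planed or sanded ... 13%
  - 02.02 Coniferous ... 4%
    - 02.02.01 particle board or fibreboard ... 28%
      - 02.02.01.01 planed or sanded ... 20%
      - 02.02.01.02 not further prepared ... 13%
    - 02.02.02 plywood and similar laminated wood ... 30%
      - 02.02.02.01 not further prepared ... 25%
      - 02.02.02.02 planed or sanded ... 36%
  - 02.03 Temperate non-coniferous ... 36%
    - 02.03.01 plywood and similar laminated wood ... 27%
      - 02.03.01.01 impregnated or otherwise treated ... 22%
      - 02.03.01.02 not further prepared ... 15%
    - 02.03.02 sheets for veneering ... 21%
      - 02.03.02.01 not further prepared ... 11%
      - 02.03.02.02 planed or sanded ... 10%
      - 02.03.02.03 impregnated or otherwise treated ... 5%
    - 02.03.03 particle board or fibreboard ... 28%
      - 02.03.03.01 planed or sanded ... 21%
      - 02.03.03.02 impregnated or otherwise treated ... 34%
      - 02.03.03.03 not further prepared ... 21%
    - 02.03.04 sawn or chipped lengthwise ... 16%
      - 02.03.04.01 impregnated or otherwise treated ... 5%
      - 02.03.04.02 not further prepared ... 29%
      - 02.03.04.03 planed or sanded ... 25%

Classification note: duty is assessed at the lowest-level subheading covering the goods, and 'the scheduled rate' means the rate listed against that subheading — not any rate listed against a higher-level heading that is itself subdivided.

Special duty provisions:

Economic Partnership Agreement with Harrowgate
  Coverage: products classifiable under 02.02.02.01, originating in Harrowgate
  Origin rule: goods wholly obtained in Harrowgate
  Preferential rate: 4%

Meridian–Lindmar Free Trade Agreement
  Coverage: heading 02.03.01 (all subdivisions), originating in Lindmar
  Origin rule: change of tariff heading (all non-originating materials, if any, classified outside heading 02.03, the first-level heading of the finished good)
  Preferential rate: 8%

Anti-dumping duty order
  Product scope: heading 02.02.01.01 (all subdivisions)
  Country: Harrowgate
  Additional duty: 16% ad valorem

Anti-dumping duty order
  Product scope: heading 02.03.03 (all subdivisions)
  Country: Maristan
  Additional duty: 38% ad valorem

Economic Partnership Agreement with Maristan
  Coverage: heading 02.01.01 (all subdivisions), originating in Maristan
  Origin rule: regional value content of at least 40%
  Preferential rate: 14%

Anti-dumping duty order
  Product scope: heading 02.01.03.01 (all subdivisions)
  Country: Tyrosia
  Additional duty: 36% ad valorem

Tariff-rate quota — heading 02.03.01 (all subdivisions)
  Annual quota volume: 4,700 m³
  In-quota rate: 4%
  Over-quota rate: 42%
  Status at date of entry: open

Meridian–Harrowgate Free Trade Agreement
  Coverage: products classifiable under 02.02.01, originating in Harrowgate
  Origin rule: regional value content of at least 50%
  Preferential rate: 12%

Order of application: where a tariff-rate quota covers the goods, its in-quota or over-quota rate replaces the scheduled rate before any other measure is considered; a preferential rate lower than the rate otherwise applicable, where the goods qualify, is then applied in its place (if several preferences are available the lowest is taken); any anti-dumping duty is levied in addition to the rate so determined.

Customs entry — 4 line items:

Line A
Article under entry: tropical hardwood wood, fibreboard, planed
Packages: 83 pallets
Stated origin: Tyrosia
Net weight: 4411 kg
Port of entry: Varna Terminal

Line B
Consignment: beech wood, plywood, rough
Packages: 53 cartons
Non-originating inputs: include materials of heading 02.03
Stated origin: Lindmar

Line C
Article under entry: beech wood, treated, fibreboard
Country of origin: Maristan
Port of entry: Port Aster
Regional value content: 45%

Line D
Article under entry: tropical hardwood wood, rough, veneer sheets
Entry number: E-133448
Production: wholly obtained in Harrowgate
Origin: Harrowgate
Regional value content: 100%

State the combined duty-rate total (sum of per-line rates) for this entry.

Line A: tropical hardwood → 02.01; fibreboard → 02.01.02; planed → 02.01.02.01. Scheduled 19%. No special measure applies. → 19%.
Line B: beech → 02.03; plywood → 02.03.01; rough → 02.03.01.02. Scheduled 15%. quota on 02.03.01 open → in-quota 4%; Lindmar agreement on 02.03.01: CTH not met. → 4%.
Line C: beech → 02.03; fibreboard → 02.03.03; treated → 02.03.03.02. Scheduled 34%. Maristan agreement on 02.01.01: 02.03.03.02 not covered; anti-dumping (Maristan, 02.03.03): +38%; total 34% + 38% = 72%. → 72%.
Line D: tropical hardwood → 02.01; veneer sheets → 02.01.03; rough → 02.01.03.01. Scheduled 5%. Harrowgate agreement on 02.02.02.01: 02.01.03.01 not covered; Harrowgate agreement on 02.02.01: 02.01.03.01 not covered. → 5%.
Sum: 19% + 4% + 72% + 5% = 100%.

100%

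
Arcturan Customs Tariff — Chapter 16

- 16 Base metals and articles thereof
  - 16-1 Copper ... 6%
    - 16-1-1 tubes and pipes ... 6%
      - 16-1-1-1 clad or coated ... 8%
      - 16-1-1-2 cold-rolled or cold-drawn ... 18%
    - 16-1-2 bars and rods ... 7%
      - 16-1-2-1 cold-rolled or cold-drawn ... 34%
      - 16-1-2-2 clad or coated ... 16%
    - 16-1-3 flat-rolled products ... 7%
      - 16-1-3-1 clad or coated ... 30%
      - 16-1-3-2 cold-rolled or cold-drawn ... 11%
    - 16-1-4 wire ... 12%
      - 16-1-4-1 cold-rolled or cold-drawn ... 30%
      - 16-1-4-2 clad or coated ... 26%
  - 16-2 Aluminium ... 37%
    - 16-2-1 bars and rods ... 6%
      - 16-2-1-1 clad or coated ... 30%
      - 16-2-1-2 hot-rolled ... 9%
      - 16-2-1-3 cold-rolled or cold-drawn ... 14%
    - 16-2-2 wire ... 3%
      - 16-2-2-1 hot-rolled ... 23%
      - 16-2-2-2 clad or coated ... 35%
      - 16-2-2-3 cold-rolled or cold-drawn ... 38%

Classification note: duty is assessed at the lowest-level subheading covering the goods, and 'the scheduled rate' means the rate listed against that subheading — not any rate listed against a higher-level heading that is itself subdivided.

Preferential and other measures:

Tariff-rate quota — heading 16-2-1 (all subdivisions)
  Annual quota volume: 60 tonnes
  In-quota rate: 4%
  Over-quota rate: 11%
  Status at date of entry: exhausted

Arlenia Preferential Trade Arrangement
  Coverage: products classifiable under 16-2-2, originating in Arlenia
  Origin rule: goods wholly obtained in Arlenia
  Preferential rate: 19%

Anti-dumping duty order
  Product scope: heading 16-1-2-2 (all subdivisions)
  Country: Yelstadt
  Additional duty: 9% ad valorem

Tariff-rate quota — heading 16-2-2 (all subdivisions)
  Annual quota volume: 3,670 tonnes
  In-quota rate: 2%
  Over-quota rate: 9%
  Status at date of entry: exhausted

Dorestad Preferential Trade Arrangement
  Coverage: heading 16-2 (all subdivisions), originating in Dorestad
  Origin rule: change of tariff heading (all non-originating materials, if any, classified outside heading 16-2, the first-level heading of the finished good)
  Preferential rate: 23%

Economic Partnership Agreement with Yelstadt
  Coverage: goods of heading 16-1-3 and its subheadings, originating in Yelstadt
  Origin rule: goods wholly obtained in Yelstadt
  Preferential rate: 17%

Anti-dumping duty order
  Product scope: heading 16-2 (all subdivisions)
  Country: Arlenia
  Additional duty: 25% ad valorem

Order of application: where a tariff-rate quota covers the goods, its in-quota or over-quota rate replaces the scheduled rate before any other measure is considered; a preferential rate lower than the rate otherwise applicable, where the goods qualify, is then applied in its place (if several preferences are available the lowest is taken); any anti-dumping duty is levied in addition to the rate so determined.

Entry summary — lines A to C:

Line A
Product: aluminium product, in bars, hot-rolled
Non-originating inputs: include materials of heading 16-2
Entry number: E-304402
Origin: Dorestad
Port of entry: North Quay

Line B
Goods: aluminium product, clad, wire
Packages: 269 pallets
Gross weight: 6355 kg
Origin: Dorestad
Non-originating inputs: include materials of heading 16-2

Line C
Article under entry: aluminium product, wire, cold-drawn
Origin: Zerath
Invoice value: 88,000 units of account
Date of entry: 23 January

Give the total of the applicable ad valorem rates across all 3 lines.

29%

Line A: aluminium → 16-2; in bars → 16-2-1; hot-rolled → 16-2-1-2. Scheduled 9%. quota on 16-2-1 exhausted → over-quota 11%; Dorestad agreement on 16-2: CTH not met. → 11%.
Line B: aluminium → 16-2; wire → 16-2-2; clad → 16-2-2-2. Scheduled 35%. quota on 16-2-2 exhausted → over-quota 9%; Dorestad agreement on 16-2: CTH not met. → 9%.
Line C: aluminium → 16-2; wire → 16-2-2; cold-drawn → 16-2-2-3. Scheduled 38%. quota on 16-2-2 exhausted → over-quota 9%. → 9%.
Sum: 11% + 9% + 9% = 29%.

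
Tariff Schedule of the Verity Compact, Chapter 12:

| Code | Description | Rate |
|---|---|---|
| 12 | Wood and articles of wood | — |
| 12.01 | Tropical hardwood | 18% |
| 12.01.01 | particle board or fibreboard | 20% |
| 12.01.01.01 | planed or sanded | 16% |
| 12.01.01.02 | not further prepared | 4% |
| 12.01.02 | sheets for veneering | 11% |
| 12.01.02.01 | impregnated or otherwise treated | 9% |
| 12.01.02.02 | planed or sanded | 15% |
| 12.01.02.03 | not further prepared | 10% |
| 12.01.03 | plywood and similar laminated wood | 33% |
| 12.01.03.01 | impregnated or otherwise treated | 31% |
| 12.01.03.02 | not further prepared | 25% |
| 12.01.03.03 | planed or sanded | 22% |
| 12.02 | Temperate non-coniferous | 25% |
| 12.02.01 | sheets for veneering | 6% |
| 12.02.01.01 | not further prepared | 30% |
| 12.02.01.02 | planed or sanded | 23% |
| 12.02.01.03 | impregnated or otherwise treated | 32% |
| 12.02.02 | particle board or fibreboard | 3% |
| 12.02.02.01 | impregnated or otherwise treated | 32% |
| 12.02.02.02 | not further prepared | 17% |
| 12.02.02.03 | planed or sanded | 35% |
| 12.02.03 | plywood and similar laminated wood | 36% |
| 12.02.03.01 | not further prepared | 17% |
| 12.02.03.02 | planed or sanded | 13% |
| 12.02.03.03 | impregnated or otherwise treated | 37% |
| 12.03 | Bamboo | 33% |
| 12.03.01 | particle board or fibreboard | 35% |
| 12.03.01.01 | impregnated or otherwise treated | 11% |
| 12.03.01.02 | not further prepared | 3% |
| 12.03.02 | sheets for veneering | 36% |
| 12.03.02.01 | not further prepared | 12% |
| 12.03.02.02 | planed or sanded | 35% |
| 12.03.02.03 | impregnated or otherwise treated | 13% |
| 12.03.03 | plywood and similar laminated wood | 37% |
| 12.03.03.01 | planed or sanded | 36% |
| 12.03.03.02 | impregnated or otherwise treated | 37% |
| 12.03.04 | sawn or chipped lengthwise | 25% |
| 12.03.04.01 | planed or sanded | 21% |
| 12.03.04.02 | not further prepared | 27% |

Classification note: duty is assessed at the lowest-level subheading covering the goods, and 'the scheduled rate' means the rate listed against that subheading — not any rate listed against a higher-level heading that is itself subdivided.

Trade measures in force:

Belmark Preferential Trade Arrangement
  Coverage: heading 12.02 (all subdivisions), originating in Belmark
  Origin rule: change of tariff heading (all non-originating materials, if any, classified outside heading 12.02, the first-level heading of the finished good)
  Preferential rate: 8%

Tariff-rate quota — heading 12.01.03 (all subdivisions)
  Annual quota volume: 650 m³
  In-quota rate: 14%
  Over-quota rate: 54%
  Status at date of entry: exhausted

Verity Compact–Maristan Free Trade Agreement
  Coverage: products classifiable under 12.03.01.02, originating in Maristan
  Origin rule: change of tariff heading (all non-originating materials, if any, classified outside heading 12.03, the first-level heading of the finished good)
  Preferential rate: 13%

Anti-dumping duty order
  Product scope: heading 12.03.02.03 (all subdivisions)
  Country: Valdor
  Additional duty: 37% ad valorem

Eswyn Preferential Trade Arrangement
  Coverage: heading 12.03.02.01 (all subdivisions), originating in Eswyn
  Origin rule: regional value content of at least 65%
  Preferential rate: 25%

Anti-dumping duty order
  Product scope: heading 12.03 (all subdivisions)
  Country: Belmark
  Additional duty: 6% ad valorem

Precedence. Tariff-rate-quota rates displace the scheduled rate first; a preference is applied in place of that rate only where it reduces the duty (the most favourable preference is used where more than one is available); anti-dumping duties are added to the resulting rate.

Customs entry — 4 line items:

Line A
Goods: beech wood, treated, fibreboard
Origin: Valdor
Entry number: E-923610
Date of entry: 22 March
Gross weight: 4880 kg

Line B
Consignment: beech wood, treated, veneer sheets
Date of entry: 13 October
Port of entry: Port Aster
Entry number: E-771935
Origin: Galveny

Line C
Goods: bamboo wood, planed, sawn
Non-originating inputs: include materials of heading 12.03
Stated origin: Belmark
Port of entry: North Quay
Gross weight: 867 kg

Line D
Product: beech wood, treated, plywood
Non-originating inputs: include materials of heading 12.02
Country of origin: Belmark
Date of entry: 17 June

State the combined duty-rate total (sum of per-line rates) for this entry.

128%

Line A: beech → 12.02; fibreboard → 12.02.02; treated → 12.02.02.01. Scheduled 32%. No special measure applies. → 32%.
Line B: beech → 12.02; veneer sheets → 12.02.01; treated → 12.02.01.03. Scheduled 32%. No special measure applies. → 32%.
Line C: bamboo → 12.03; sawn → 12.03.04; planed → 12.03.04.01. Scheduled 21%. Belmark agreement on 12.02: 12.03.04.01 not covered; anti-dumping (Belmark, 12.03): +6%; total 21% + 6% = 27%. → 27%.
Line D: beech → 12.02; plywood → 12.02.03; treated → 12.02.03.03. Scheduled 37%. Belmark agreement on 12.02: CTH not met. → 37%.
Sum: 32% + 32% + 27% + 37% = 128%.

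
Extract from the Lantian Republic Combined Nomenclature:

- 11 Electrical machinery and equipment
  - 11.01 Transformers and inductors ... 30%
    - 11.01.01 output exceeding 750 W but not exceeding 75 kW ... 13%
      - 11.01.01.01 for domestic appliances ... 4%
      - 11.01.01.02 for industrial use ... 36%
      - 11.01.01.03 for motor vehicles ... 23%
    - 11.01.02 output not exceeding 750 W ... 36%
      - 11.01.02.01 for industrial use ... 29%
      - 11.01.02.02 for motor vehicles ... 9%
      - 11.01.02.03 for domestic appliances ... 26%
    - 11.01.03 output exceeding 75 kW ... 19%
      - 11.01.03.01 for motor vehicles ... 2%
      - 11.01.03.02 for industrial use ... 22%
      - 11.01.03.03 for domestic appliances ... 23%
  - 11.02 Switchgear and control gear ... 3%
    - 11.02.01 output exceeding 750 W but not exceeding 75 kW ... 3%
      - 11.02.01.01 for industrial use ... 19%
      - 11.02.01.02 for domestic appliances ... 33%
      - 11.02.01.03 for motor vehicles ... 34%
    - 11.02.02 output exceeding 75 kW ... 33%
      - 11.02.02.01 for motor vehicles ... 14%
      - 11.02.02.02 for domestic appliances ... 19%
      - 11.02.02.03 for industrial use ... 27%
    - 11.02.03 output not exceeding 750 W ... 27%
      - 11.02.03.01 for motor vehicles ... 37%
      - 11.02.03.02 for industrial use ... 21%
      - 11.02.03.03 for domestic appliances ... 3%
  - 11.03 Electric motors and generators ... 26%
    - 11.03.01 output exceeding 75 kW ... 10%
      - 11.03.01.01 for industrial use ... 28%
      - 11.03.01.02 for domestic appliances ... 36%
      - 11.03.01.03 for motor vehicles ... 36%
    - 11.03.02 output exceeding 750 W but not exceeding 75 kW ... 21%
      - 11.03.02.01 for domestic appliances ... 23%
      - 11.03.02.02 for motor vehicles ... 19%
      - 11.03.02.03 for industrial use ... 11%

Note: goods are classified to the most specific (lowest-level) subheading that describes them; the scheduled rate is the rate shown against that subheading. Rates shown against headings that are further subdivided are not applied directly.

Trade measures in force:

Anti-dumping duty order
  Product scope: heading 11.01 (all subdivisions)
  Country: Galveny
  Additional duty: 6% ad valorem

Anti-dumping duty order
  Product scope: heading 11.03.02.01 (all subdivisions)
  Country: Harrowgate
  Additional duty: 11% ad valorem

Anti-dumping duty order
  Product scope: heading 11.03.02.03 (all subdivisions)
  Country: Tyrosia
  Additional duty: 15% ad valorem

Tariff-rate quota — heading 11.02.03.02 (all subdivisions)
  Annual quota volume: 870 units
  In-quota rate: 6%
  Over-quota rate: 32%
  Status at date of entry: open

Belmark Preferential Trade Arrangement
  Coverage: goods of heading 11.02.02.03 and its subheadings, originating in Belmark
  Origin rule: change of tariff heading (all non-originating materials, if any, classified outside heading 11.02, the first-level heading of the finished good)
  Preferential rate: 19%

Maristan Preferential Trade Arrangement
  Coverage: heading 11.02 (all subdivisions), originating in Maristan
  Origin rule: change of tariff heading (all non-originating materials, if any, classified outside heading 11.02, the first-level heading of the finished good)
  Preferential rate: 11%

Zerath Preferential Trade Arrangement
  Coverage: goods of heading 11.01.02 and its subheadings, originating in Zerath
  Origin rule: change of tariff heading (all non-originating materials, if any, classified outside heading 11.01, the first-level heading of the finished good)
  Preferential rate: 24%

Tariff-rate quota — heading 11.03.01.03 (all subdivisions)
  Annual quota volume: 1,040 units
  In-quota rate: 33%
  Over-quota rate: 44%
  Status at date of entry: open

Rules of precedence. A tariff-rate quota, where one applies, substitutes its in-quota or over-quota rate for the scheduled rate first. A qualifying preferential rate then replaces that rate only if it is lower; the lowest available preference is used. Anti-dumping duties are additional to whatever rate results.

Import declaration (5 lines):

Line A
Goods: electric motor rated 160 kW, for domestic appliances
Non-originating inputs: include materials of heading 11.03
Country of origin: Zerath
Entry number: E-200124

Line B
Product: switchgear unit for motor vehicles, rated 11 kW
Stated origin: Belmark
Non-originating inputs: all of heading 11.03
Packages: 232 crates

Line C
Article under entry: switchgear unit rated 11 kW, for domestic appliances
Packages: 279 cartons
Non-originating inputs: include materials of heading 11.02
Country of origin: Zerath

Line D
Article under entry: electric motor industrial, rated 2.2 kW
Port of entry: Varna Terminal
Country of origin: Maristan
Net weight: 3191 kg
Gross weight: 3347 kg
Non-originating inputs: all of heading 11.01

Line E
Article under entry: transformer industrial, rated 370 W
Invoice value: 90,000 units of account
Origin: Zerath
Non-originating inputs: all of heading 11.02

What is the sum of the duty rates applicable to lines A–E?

138%

Line A: electric motor → 11.03; rated 160 kW → 11.03.01; for domestic appliances → 11.03.01.02. Scheduled 36%. Zerath agreement on 11.01.02: 11.03.01.02 not covered. → 36%.
Line B: switchgear unit → 11.02; rated 11 kW → 11.02.01; for motor vehicles → 11.02.01.03. Scheduled 34%. Belmark agreement on 11.02.02.03: 11.02.01.03 not covered. → 34%.
Line C: switchgear unit → 11.02; rated 11 kW → 11.02.01; for domestic appliances → 11.02.01.02. Scheduled 33%. Zerath agreement on 11.01.02: 11.02.01.02 not covered. → 33%.
Line D: electric motor → 11.03; rated 2.2 kW → 11.03.02; industrial → 11.03.02.03. Scheduled 11%. Maristan agreement on 11.02: 11.03.02.03 not covered. → 11%.
Line E: transformer → 11.01; rated 370 W → 11.01.02; industrial → 11.01.02.01. Scheduled 29%. Zerath agreement on 11.01.02: CTH met → 24% available; preferential 24%. → 24%.
Sum: 36% + 34% + 33% + 11% + 24% = 138%.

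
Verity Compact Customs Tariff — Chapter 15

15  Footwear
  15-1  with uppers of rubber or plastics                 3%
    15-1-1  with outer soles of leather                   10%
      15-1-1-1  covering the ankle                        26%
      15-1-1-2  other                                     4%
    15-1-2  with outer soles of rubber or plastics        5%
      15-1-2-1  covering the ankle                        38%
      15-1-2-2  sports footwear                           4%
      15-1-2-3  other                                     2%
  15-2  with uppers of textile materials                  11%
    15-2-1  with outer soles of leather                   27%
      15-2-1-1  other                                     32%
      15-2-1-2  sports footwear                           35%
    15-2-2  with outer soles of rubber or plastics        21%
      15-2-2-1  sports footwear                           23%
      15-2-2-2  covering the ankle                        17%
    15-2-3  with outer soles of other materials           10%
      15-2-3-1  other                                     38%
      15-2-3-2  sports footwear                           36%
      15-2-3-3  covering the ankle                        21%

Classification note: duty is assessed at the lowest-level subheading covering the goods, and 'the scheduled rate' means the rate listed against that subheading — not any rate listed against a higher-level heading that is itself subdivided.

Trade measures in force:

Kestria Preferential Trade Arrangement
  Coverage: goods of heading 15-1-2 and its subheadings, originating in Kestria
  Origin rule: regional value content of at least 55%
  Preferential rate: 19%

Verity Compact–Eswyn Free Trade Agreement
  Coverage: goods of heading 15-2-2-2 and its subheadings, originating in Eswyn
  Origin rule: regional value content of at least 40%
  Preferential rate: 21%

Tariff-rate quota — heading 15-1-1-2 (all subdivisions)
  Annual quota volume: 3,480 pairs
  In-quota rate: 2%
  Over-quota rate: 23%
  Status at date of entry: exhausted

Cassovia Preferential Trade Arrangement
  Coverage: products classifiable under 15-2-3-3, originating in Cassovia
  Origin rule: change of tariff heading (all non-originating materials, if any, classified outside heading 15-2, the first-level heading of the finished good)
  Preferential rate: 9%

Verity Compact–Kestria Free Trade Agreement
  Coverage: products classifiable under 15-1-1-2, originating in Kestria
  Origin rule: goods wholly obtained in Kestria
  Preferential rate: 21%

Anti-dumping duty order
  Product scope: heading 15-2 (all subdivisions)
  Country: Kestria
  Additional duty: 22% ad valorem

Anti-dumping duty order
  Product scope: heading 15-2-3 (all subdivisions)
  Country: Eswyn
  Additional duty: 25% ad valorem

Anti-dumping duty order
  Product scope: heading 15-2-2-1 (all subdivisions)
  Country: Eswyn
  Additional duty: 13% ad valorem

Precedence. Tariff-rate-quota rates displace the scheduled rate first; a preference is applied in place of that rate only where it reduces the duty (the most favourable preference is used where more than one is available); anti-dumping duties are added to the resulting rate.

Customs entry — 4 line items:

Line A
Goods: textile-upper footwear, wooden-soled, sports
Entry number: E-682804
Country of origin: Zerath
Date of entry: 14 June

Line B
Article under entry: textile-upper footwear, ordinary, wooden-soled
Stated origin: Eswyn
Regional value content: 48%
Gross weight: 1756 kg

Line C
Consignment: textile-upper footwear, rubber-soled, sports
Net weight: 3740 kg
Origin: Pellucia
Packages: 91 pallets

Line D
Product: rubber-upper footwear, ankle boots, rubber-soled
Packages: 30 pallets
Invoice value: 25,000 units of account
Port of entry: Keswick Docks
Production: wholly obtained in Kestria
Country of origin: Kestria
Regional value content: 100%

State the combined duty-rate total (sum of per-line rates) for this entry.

Line A: textile-upper → 15-2; wooden-soled → 15-2-3; sports → 15-2-3-2. Scheduled 36%. No special measure applies. → 36%.
Line B: textile-upper → 15-2; wooden-soled → 15-2-3; ordinary → 15-2-3-1. Scheduled 38%. Eswyn agreement on 15-2-2-2: 15-2-3-1 not covered; anti-dumping (Eswyn, 15-2-3): +25%; total 38% + 25% = 63%. → 63%.
Line C: textile-upper → 15-2; rubber-soled → 15-2-2; sports → 15-2-2-1. Scheduled 23%. No special measure applies. → 23%.
Line D: rubber-upper → 15-1; rubber-soled → 15-1-2; ankle boots → 15-1-2-1. Scheduled 38%. Kestria agreement on 15-1-2: RVC ≥ 55% → 19% available; Kestria agreement on 15-1-1-2: 15-1-2-1 not covered; preferential 19%. → 19%.
Sum: 36% + 63% + 23% + 19% = 141%.

141%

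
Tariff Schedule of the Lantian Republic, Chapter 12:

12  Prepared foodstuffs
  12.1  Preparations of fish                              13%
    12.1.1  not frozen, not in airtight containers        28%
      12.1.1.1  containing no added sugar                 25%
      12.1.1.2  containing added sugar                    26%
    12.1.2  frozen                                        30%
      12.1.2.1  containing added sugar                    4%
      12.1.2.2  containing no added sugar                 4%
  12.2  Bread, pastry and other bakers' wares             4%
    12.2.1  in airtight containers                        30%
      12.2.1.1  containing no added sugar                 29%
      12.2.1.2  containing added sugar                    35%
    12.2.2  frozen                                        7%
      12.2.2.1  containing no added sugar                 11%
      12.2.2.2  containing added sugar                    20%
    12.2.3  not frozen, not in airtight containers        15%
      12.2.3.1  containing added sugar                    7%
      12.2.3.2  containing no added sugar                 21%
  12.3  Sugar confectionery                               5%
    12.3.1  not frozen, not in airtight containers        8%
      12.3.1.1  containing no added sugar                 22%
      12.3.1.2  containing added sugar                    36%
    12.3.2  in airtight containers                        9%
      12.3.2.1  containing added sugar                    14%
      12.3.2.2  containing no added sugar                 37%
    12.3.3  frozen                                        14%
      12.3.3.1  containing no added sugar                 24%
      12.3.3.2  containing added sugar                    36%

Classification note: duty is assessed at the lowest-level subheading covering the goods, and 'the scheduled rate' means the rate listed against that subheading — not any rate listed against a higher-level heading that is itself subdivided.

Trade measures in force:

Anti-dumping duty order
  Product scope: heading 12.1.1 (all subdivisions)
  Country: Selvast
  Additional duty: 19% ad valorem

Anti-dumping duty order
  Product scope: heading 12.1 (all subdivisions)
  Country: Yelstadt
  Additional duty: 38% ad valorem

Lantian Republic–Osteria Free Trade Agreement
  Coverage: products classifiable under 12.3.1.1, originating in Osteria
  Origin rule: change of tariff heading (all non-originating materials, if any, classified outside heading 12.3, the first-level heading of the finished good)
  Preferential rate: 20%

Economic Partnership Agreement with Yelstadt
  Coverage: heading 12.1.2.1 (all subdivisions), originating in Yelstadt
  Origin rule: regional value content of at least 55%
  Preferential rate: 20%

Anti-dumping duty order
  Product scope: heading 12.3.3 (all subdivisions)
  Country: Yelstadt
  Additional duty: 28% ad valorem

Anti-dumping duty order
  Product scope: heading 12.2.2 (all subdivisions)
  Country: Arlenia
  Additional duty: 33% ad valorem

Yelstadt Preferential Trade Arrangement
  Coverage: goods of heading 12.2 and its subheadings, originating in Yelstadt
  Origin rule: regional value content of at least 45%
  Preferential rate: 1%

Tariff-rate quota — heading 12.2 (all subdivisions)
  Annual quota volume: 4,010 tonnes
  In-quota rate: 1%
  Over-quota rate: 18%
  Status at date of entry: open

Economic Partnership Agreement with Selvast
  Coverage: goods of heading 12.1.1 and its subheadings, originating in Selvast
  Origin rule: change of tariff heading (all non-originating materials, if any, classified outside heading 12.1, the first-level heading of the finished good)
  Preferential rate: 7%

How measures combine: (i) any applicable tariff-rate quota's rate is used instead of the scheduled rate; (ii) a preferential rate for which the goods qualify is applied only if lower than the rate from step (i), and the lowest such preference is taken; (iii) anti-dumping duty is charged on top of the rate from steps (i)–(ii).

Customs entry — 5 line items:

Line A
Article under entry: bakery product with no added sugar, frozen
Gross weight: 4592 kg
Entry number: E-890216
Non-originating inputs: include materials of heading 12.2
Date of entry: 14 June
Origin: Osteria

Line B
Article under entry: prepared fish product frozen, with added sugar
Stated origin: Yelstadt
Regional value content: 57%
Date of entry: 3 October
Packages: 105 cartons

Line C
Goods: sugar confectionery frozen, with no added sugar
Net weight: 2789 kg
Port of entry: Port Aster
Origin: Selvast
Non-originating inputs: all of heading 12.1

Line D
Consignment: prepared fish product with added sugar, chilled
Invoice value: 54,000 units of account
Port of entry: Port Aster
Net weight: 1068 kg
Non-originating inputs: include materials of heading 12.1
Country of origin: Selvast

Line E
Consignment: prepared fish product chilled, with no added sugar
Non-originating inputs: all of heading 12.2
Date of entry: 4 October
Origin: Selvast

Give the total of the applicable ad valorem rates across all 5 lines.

138%

Line A: bakery product → 12.2; frozen → 12.2.2; with no added sugar → 12.2.2.1. Scheduled 11%. quota on 12.2 open → in-quota 1%; Osteria agreement on 12.3.1.1: 12.2.2.1 not covered. → 1%.
Line B: prepared fish product → 12.1; frozen → 12.1.2; with added sugar → 12.1.2.1. Scheduled 4%. Yelstadt agreement on 12.1.2.1: RVC ≥ 55% → 20% available; Yelstadt agreement on 12.2: 12.1.2.1 not covered; preference 20% not lower than 4% → no reduction; anti-dumping (Yelstadt, 12.1): +38%; total 4% + 38% = 42%. → 42%.
Line C: sugar confectionery → 12.3; frozen → 12.3.3; with no added sugar → 12.3.3.1. Scheduled 24%. Selvast agreement on 12.1.1: 12.3.3.1 not covered. → 24%.
Line D: prepared fish product → 12.1; chilled → 12.1.1; with added sugar → 12.1.1.2. Scheduled 26%. Selvast agreement on 12.1.1: CTH not met; anti-dumping (Selvast, 12.1.1): +19%; total 26% + 19% = 45%. → 45%.
Line E: prepared fish product → 12.1; chilled → 12.1.1; with no added sugar → 12.1.1.1. Scheduled 25%. Selvast agreement on 12.1.1: CTH met → 7% available; preferential 7%; anti-dumping (Selvast, 12.1.1): +19%; total 7% + 19% = 26%. → 26%.
Sum: 1% + 42% + 24% + 45% + 26% = 138%.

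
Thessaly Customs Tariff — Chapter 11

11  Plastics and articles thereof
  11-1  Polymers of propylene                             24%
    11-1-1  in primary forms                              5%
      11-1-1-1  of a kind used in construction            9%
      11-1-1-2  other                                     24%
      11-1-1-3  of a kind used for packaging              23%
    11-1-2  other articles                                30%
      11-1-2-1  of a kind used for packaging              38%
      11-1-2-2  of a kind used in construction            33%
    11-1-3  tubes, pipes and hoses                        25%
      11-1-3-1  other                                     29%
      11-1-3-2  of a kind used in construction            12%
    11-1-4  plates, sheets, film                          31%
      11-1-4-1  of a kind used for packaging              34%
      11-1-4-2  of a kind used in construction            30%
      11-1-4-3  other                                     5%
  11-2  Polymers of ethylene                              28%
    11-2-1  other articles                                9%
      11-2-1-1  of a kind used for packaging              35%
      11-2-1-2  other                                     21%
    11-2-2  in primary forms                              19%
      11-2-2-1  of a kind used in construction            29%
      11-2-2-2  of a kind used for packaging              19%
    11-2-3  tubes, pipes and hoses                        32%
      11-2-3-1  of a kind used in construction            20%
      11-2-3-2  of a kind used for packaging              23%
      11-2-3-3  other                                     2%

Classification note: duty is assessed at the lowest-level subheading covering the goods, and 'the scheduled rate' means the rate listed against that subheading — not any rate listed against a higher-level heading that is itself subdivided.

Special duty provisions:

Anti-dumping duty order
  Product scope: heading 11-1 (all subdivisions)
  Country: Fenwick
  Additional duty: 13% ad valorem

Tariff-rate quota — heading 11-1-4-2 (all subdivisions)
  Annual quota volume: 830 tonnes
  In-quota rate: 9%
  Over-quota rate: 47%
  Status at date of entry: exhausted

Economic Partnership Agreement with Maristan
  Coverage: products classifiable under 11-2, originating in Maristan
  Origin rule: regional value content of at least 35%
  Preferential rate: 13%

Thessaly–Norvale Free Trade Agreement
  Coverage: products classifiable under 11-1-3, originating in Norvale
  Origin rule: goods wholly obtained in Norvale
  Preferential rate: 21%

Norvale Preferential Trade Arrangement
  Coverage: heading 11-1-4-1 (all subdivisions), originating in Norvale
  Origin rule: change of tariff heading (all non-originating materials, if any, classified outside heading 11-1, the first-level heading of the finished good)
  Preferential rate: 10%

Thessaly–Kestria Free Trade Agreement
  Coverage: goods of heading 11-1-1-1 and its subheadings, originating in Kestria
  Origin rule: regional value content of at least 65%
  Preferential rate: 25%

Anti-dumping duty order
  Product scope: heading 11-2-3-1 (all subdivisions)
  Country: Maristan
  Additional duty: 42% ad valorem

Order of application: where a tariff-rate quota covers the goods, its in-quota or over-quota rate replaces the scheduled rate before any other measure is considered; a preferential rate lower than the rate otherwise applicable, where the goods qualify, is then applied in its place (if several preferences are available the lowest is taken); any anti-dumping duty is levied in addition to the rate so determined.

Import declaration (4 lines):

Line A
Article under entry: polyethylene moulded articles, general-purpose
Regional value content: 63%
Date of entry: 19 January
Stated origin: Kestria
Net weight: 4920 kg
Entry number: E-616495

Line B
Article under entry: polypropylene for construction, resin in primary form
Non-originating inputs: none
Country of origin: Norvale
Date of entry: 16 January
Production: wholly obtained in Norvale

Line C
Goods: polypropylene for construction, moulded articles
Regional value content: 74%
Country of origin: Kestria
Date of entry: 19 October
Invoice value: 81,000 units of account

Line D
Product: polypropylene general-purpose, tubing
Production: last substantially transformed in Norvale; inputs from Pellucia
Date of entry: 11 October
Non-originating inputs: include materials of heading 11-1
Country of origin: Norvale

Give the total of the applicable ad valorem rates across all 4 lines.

Line A: polyethylene → 11-2; moulded articles → 11-2-1; general-purpose → 11-2-1-2. Scheduled 21%. Kestria agreement on 11-1-1-1: 11-2-1-2 not covered. → 21%.
Line B: polypropylene → 11-1; resin in primary form → 11-1-1; for construction → 11-1-1-1. Scheduled 9%. Norvale agreement on 11-1-3: 11-1-1-1 not covered; Norvale agreement on 11-1-4-1: 11-1-1-1 not covered. → 9%.
Line C: polypropylene → 11-1; moulded articles → 11-1-2; for construction → 11-1-2-2. Scheduled 33%. Kestria agreement on 11-1-1-1: 11-1-2-2 not covered. → 33%.
Line D: polypropylene → 11-1; tubing → 11-1-3; general-purpose → 11-1-3-1. Scheduled 29%. Norvale agreement on 11-1-3: not wholly obtained; Norvale agreement on 11-1-4-1: 11-1-3-1 not covered. → 29%.
Sum: 21% + 9% + 33% + 29% = 92%.

92%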